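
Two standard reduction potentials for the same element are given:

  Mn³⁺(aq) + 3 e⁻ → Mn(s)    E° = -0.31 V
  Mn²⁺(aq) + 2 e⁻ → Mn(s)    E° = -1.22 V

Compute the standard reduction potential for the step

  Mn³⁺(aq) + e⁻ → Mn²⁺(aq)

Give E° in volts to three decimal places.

Sequential free energies add, so n₃E°₃ = n₁E°₁ + n₂E°₂.
With n₃ = 3, and the known step contributing 2×(-1.22) V, the unknown satisfies 1·E° = 3×(-0.31) − 2×(-1.22) = +1.510.
E° = +1.510 / 1 = +1.510 V.

+1.510 V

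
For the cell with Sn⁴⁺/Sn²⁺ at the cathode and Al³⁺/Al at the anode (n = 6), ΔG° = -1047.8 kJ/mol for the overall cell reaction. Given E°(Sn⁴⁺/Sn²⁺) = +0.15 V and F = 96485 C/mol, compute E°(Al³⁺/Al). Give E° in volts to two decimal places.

-1.66 V

E°cell = −ΔG°/(nF) = −(-1047.8×10³)/((6)(96485)) = +1.810 V.
Since Sn⁴⁺/Sn²⁺ is the cathode and Al³⁺/Al the anode, E°cell = E°(Sn⁴⁺/Sn²⁺) − E°(Al³⁺/Al).
So E°(Al³⁺/Al) = E°(Sn⁴⁺/Sn²⁺) − E°cell = (+0.15) − (+1.810) = -1.66 V.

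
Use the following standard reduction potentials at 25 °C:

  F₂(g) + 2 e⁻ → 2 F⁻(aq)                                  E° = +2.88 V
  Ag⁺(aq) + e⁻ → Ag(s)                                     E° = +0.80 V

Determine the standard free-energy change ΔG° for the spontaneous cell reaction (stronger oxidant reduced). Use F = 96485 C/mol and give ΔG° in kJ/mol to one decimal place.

F₂/F⁻ (E° = +2.88 V) is the cathode; Ag⁺/Ag (E° = +0.80 V) is the anode, so E°cell = +2.08 V.
Balancing electrons gives n = 2 (lcm of 2 and 1).
ΔG° = −nFE° = −(2)(96485)(+2.08) = -401,378 J = -401.4 kJ/mol.

-401.4 kJ/mol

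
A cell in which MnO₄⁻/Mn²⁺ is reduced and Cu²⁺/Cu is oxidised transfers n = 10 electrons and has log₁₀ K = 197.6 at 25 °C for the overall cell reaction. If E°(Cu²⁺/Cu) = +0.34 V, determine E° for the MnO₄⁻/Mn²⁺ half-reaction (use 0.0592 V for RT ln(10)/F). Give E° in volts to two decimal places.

+1.51 V

E°cell = (0.0592/n)·log K = (0.0592/10)(197.6) = +1.170 V.
Since MnO₄⁻/Mn²⁺ is the cathode and Cu²⁺/Cu the anode, E°cell = E°(MnO₄⁻/Mn²⁺) − E°(Cu²⁺/Cu).
So E°(MnO₄⁻/Mn²⁺) = E°cell + E°(Cu²⁺/Cu) = +1.170 + (+0.34) = +1.51 V.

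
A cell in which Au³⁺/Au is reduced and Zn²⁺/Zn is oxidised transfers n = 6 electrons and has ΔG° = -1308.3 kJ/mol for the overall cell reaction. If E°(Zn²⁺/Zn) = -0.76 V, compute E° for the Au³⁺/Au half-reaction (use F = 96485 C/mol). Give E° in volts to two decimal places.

+1.50 V

E°cell = −ΔG°/(nF) = −(-1308.3×10³)/((6)(96485)) = +2.260 V.
Since Au³⁺/Au is the cathode and Zn²⁺/Zn the anode, E°cell = E°(Au³⁺/Au) − E°(Zn²⁺/Zn).
So E°(Au³⁺/Au) = E°cell + E°(Zn²⁺/Zn) = +2.260 + (-0.76) = +1.50 V.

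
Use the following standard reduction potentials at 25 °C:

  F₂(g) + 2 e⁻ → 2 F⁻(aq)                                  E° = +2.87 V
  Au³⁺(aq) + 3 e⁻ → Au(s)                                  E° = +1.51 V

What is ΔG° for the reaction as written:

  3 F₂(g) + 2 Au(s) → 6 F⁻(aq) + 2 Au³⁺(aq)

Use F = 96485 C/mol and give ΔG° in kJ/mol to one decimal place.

As written, F₂/F⁻ is reduced (cathode) and Au³⁺/Au is oxidised (anode), so E°cell = (+2.87) − (+1.51) = +1.36 V.
Balancing electrons gives n = 6.
ΔG° = −nFE° = −(6)(96485)(+1.36) = -787,318 J = -787.3 kJ/mol.

-787.3 kJ/mol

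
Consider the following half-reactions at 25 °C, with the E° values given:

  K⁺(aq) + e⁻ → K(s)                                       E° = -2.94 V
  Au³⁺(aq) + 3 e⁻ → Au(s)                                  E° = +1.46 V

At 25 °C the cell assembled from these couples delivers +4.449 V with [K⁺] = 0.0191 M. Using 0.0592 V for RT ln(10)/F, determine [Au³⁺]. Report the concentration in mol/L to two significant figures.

0.0021 M

Au³⁺/Au is the cathode, K⁺/K the anode: E°cell = +4.40 V, n = 3.
Overall reaction: Au³⁺(aq) + 3 K(s) → Au(s) + 3 K⁺(aq); Q = [K⁺]^3/[Au³⁺]^1.
From E = E° − (0.0592/n) log Q: log Q = (E° − E)·n/0.0592 = (+4.40 − (+4.449))·3/0.0592 = -2.4831.
So 1·log[Au³⁺] = 3·log(0.0191) − log Q = -5.1569 − (-2.4831) = -2.6738; [Au³⁺] = 10^(-2.6738) ≈ 0.0021 M.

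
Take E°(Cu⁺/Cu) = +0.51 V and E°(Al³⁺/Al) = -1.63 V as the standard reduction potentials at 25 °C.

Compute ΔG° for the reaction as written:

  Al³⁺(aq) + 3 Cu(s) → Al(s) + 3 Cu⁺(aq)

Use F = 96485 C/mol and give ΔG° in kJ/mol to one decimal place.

As written, Al³⁺/Al is reduced (cathode) and Cu⁺/Cu is oxidised (anode), so E°cell = (-1.63) − (+0.51) = -2.14 V.
Balancing electrons gives n = 3.
ΔG° = −nFE° = −(3)(96485)(-2.14) = 619,434 J = +619.4 kJ/mol.

+619.4 kJ/mol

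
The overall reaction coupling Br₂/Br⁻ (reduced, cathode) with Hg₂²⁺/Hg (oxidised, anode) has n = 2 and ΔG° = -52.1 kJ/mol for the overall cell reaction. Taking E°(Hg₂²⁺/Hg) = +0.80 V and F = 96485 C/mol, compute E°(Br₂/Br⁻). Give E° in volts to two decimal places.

+1.07 V

E°cell = −ΔG°/(nF) = −(-52.1×10³)/((2)(96485)) = +0.270 V.
Since Br₂/Br⁻ is the cathode and Hg₂²⁺/Hg the anode, E°cell = E°(Br₂/Br⁻) − E°(Hg₂²⁺/Hg).
So E°(Br₂/Br⁻) = E°cell + E°(Hg₂²⁺/Hg) = +0.270 + (+0.80) = +1.07 V.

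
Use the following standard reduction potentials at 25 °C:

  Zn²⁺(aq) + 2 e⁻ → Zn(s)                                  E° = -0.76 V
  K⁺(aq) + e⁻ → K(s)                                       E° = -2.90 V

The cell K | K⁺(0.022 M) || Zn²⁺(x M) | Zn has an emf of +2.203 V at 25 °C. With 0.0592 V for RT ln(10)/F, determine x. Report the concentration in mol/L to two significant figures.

Zn²⁺/Zn is the cathode, K⁺/K the anode: E°cell = +2.14 V, n = 2.
Overall reaction: Zn²⁺(aq) + 2 K(s) → Zn(s) + 2 K⁺(aq); Q = [K⁺]^2/[Zn²⁺]^1.
From E = E° − (0.0592/n) log Q: log Q = (E° − E)·n/0.0592 = (+2.14 − (+2.203))·2/0.0592 = -2.1284.
So 1·log[Zn²⁺] = 2·log(0.022) − log Q = -3.3152 − (-2.1284) = -1.1868; [Zn²⁺] = 10^(-1.1868) ≈ 0.065 M.

0.065 M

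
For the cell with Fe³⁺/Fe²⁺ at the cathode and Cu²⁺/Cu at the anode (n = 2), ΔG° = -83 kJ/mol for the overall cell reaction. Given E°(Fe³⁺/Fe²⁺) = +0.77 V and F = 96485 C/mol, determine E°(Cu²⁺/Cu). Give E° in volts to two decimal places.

+0.34 V

E°cell = −ΔG°/(nF) = −(-83×10³)/((2)(96485)) = +0.430 V.
Since Fe³⁺/Fe²⁺ is the cathode and Cu²⁺/Cu the anode, E°cell = E°(Fe³⁺/Fe²⁺) − E°(Cu²⁺/Cu).
So E°(Cu²⁺/Cu) = E°(Fe³⁺/Fe²⁺) − E°cell = (+0.77) − (+0.430) = +0.34 V.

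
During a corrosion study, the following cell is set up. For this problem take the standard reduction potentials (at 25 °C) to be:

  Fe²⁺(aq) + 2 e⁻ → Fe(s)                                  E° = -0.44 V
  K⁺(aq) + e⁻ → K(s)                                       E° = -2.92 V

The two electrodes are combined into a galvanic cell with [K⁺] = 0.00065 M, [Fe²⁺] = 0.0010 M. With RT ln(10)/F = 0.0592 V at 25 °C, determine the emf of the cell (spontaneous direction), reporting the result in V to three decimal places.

+2.580 V

Fe²⁺/Fe is the cathode (higher E°), K⁺/K the anode: E°cell = -0.44 − (-2.92) = +2.48 V, n = 2.
Overall: Fe²⁺(aq) + 2 K(s) → Fe(s) + 2 K⁺(aq)
Q = [K⁺]^2 / ([Fe²⁺]); log Q = -3.374.
E = E° − (0.0592/n) log Q = +2.48 − (0.0592/2)(-3.374) = +2.580 V.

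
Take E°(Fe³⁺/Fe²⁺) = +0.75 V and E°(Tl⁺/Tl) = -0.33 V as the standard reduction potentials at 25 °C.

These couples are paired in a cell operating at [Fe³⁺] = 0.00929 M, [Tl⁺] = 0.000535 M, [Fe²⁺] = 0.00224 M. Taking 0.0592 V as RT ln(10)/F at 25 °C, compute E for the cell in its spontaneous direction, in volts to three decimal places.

Fe³⁺/Fe²⁺ is the cathode (higher E°), Tl⁺/Tl the anode: E°cell = +0.75 − (-0.33) = +1.08 V, n = 1.
Overall: Fe³⁺(aq) + Tl(s) → Fe²⁺(aq) + Tl⁺(aq)
Q = [Fe²⁺]·[Tl⁺] / ([Fe³⁺]); log Q = -3.889.
E = E° − (0.0592/n) log Q = +1.08 − (0.0592/1)(-3.889) = +1.310 V.

+1.310 V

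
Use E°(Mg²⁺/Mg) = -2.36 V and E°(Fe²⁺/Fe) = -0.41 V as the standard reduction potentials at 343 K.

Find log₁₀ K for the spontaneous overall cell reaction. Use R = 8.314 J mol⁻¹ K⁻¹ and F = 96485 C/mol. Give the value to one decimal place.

57.3

Cathode: Fe²⁺/Fe; anode: Mg²⁺/Mg. E°cell = (-0.41) − (-2.36) = +1.95 V, with n = 2.
ΔG° = −nFE° = −RT ln K, so ln K = nFE°/(RT) = (2)(96485)(+1.95) / ((8.314)(343)) = 131.953.
log₁₀ K = 131.953 / ln 10 = 57.3.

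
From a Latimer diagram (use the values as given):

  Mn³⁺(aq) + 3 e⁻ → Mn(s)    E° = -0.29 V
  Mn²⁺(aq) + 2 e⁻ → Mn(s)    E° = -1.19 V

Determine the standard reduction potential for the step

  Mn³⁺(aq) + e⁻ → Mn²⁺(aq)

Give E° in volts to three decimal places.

+1.510 V

Sequential free energies add, so n₃E°₃ = n₁E°₁ + n₂E°₂.
With n₃ = 3, and the known step contributing 2×(-1.19) V, the unknown satisfies 1·E° = 3×(-0.29) − 2×(-1.19) = +1.510.
E° = +1.510 / 1 = +1.510 V.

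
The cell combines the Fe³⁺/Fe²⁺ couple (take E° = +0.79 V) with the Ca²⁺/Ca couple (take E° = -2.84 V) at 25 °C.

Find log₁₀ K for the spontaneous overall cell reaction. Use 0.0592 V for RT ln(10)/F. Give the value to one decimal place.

122.6

Cathode: Fe³⁺/Fe²⁺; anode: Ca²⁺/Ca. E°cell = +3.63 V, n = 2.
log K = nE°cell / 0.0592 = (2)(+3.63) / 0.0592 = 122.6.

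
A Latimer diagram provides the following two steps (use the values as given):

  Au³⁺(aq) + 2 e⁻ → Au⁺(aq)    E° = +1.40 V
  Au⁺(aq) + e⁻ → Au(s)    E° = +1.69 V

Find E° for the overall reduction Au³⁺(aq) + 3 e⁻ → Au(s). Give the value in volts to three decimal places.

Standard free energies of sequential steps add: ΔG°₃ = ΔG°₁ + ΔG°₂, so n₃E°₃ = n₁E°₁ + n₂E°₂.
E°₃ = (2×+1.40 + 1×+1.69) / 3 = (+4.490) / 3 = +1.497 V.

+1.497 V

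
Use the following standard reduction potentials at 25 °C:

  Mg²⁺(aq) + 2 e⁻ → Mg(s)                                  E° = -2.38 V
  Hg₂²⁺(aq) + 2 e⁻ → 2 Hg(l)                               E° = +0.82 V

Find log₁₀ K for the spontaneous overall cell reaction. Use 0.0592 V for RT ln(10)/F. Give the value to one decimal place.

108.1

Cathode: Hg₂²⁺/Hg; anode: Mg²⁺/Mg. E°cell = +3.20 V, n = 2.
log K = nE°cell / 0.0592 = (2)(+3.20) / 0.0592 = 108.1.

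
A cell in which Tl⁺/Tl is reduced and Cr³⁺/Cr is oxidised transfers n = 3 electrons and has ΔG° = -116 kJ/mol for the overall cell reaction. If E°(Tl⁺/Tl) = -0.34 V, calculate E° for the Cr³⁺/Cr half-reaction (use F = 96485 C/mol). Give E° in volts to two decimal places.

E°cell = −ΔG°/(nF) = −(-116×10³)/((3)(96485)) = +0.401 V.
Since Tl⁺/Tl is the cathode and Cr³⁺/Cr the anode, E°cell = E°(Tl⁺/Tl) − E°(Cr³⁺/Cr).
So E°(Cr³⁺/Cr) = E°(Tl⁺/Tl) − E°cell = (-0.34) − (+0.401) = -0.74 V.

-0.74 V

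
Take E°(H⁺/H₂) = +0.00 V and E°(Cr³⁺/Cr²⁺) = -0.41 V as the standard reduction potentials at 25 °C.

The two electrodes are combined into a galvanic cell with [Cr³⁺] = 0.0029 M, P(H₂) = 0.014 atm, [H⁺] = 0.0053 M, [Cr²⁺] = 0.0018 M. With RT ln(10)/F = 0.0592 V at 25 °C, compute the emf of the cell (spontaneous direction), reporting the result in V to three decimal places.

+0.318 V

H⁺/H₂ is the cathode (higher E°), Cr³⁺/Cr²⁺ the anode: E°cell = +0.00 − (-0.41) = +0.41 V, n = 2.
Overall: 2 H⁺(aq) + 2 Cr²⁺(aq) → H₂(g) + 2 Cr³⁺(aq)
Q = P(H₂)·[Cr³⁺]^2 / ([H⁺]^2·[Cr²⁺]^2); log Q = 3.112.
E = E° − (0.0592/n) log Q = +0.41 − (0.0592/2)(3.112) = +0.318 V.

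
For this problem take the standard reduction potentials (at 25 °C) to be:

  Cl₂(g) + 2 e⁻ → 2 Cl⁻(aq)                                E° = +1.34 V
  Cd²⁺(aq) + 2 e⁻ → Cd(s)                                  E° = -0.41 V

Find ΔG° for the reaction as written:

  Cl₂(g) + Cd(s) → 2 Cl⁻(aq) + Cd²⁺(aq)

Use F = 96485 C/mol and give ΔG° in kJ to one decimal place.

As written, Cl₂/Cl⁻ is reduced (cathode) and Cd²⁺/Cd is oxidised (anode), so E°cell = (+1.34) − (-0.41) = +1.75 V.
Balancing electrons gives n = 2.
ΔG° = −nFE° = −(2)(96485)(+1.75) = -337,698 J = -337.7 kJ.

-337.7 kJ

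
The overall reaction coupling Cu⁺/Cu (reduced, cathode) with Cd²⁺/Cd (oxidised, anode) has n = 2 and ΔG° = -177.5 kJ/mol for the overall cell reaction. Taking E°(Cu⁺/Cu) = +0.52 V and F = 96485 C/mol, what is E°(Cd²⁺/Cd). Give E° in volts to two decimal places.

-0.40 V

E°cell = −ΔG°/(nF) = −(-177.5×10³)/((2)(96485)) = +0.920 V.
Since Cu⁺/Cu is the cathode and Cd²⁺/Cd the anode, E°cell = E°(Cu⁺/Cu) − E°(Cd²⁺/Cd).
So E°(Cd²⁺/Cd) = E°(Cu⁺/Cu) − E°cell = (+0.52) − (+0.920) = -0.40 V.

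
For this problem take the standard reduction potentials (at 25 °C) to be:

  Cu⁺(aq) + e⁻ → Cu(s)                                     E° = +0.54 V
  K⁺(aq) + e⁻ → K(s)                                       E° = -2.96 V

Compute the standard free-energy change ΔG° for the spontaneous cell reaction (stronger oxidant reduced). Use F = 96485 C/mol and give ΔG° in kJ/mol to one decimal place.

Cu⁺/Cu (E° = +0.54 V) is the cathode; K⁺/K (E° = -2.96 V) is the anode, so E°cell = +3.50 V.
Balancing electrons gives n = 1 (lcm of 1 and 1).
ΔG° = −nFE° = −(1)(96485)(+3.50) = -337,698 J = -337.7 kJ/mol.

-337.7 kJ/mol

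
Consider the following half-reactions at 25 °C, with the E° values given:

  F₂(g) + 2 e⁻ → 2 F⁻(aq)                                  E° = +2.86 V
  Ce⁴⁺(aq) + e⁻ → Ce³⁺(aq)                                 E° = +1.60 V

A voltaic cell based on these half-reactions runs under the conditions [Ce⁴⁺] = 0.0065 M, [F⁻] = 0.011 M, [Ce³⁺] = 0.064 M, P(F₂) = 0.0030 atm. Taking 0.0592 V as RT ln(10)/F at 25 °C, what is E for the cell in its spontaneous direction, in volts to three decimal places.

F₂/F⁻ is the cathode (higher E°), Ce⁴⁺/Ce³⁺ the anode: E°cell = +2.86 − (+1.60) = +1.26 V, n = 2.
Overall: F₂(g) + 2 Ce³⁺(aq) → 2 F⁻(aq) + 2 Ce⁴⁺(aq)
Q = [F⁻]^2·[Ce⁴⁺]^2 / (P(F₂)·[Ce³⁺]^2); log Q = -3.381.
E = E° − (0.0592/n) log Q = +1.26 − (0.0592/2)(-3.381) = +1.360 V.

+1.360 V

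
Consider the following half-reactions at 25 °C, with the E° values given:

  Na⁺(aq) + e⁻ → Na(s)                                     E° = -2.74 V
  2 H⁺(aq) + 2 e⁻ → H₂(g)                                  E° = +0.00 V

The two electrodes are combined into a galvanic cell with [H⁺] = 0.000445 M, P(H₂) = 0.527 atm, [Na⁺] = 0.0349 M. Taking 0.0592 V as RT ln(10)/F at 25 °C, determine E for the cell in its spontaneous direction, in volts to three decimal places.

H⁺/H₂ is the cathode (higher E°), Na⁺/Na the anode: E°cell = +0.00 − (-2.74) = +2.74 V, n = 2.
Overall: 2 H⁺(aq) + 2 Na(s) → H₂(g) + 2 Na⁺(aq)
Q = P(H₂)·[Na⁺]^2 / ([H⁺]^2); log Q = 3.511.
E = E° − (0.0592/n) log Q = +2.74 − (0.0592/2)(3.511) = +2.636 V.

+2.636 V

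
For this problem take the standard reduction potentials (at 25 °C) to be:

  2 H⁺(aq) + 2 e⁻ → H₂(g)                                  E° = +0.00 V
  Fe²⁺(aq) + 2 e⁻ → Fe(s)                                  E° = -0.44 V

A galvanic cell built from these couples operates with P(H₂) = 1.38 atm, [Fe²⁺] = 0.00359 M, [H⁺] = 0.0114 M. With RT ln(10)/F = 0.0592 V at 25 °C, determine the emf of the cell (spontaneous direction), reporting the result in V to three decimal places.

+0.393 V

H⁺/H₂ is the cathode (higher E°), Fe²⁺/Fe the anode: E°cell = +0.00 − (-0.44) = +0.44 V, n = 2.
Overall: 2 H⁺(aq) + Fe(s) → H₂(g) + Fe²⁺(aq)
Q = P(H₂)·[Fe²⁺] / ([H⁺]^2); log Q = 1.581.
E = E° − (0.0592/n) log Q = +0.44 − (0.0592/2)(1.581) = +0.393 V.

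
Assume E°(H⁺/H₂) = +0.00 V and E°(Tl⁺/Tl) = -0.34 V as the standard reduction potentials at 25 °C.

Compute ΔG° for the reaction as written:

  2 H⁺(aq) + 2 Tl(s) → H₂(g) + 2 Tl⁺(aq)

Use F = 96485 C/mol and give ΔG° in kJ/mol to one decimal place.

-65.6 kJ/mol

As written, H⁺/H₂ is reduced (cathode) and Tl⁺/Tl is oxidised (anode), so E°cell = (+0.00) − (-0.34) = +0.34 V.
Balancing electrons gives n = 2.
ΔG° = −nFE° = −(2)(96485)(+0.34) = -65,610 J = -65.6 kJ/mol.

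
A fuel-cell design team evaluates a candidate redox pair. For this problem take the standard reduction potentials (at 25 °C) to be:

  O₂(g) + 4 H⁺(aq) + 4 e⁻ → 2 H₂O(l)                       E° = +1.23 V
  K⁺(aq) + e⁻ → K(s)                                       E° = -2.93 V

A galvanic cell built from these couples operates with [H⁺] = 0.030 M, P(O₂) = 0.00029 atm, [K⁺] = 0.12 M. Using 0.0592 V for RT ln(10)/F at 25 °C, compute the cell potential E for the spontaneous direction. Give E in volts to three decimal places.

O₂/H₂O is the cathode (higher E°), K⁺/K the anode: E°cell = +1.23 − (-2.93) = +4.16 V, n = 4.
Overall: O₂(g) + 4 H⁺(aq) + 4 K(s) → 2 H₂O(l) + 4 K⁺(aq)
Q = [K⁺]^4 / (P(O₂)·[H⁺]^4); log Q = 5.946.
E = E° − (0.0592/n) log Q = +4.16 − (0.0592/4)(5.946) = +4.072 V.

+4.072 V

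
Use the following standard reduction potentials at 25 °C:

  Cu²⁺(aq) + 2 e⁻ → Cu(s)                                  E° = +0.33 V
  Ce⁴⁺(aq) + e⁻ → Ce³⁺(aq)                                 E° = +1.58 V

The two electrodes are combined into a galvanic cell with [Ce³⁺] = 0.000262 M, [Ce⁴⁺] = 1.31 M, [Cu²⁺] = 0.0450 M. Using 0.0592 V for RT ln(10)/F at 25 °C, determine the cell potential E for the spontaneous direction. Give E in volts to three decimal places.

Ce⁴⁺/Ce³⁺ is the cathode (higher E°), Cu²⁺/Cu the anode: E°cell = +1.58 − (+0.33) = +1.25 V, n = 2.
Overall: 2 Ce⁴⁺(aq) + Cu(s) → 2 Ce³⁺(aq) + Cu²⁺(aq)
Q = [Ce³⁺]^2·[Cu²⁺] / ([Ce⁴⁺]^2); log Q = -8.745.
E = E° − (0.0592/n) log Q = +1.25 − (0.0592/2)(-8.745) = +1.509 V.

+1.509 V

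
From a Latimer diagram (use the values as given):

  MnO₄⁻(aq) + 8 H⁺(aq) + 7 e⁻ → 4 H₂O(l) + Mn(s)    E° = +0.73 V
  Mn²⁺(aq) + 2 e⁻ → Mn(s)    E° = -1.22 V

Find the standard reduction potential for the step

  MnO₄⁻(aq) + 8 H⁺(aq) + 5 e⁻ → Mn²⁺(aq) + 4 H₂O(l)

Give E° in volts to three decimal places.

Sequential free energies add, so n₃E°₃ = n₁E°₁ + n₂E°₂.
With n₃ = 7, and the known step contributing 2×(-1.22) V, the unknown satisfies 5·E° = 7×(+0.73) − 2×(-1.22) = +7.550.
E° = +7.550 / 5 = +1.510 V.

+1.510 V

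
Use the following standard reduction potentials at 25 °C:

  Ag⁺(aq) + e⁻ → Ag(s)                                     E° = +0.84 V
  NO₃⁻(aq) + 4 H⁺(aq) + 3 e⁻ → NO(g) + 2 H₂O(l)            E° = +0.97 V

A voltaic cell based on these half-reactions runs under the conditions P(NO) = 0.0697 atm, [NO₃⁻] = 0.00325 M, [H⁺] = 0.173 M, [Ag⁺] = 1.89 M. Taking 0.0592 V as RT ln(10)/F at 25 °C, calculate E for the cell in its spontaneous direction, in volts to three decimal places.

+0.027 V

NO₃⁻/NO is the cathode (higher E°), Ag⁺/Ag the anode: E°cell = +0.97 − (+0.84) = +0.13 V, n = 3.
Overall: NO₃⁻(aq) + 4 H⁺(aq) + 3 Ag(s) → NO(g) + 2 H₂O(l) + 3 Ag⁺(aq)
Q = P(NO)·[Ag⁺]^3 / ([NO₃⁻]·[H⁺]^4); log Q = 5.209.
E = E° − (0.0592/n) log Q = +0.13 − (0.0592/3)(5.209) = +0.027 V.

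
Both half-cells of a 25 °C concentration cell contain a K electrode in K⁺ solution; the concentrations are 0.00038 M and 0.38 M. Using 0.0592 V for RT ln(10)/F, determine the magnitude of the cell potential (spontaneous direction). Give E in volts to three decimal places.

+0.178 V

For a concentration cell E°cell = 0. The 0.38 M side is the cathode (reduction is favoured where [K⁺] is higher).
With n = 1, E = −(0.0592/1) log([K⁺]ₐₙ/[K⁺]꜀ₐₜ) = −(0.0592/1) log(0.00038/0.38) = −(0.0592/1)(-3.000) = +0.178 V.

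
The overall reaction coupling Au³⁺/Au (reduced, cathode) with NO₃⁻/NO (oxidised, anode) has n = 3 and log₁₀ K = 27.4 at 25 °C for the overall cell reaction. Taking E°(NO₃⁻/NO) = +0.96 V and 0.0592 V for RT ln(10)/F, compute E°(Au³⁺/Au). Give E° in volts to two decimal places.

+1.50 V

E°cell = (0.0592/n)·log K = (0.0592/3)(27.4) = +0.541 V.
Since Au³⁺/Au is the cathode and NO₃⁻/NO the anode, E°cell = E°(Au³⁺/Au) − E°(NO₃⁻/NO).
So E°(Au³⁺/Au) = E°cell + E°(NO₃⁻/NO) = +0.541 + (+0.96) = +1.50 V.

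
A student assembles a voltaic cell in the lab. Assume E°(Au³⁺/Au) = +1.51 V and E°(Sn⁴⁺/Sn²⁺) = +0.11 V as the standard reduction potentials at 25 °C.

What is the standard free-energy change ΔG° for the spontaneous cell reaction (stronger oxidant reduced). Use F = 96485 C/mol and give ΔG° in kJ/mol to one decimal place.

Au³⁺/Au (E° = +1.51 V) is the cathode; Sn⁴⁺/Sn²⁺ (E° = +0.11 V) is the anode, so E°cell = +1.40 V.
Balancing electrons gives n = 6 (lcm of 3 and 2).
ΔG° = −nFE° = −(6)(96485)(+1.40) = -810,474 J = -810.5 kJ/mol.

-810.5 kJ/mol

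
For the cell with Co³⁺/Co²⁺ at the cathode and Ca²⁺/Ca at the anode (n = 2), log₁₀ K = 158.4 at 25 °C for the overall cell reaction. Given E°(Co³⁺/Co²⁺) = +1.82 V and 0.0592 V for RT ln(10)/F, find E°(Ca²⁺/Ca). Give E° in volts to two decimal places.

E°cell = (0.0592/n)·log K = (0.0592/2)(158.4) = +4.689 V.
Since Co³⁺/Co²⁺ is the cathode and Ca²⁺/Ca the anode, E°cell = E°(Co³⁺/Co²⁺) − E°(Ca²⁺/Ca).
So E°(Ca²⁺/Ca) = E°(Co³⁺/Co²⁺) − E°cell = (+1.82) − (+4.689) = -2.87 V.

-2.87 V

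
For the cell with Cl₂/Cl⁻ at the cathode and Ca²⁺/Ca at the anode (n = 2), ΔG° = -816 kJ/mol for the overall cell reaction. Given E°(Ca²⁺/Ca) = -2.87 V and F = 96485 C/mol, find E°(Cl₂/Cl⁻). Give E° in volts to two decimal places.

E°cell = −ΔG°/(nF) = −(-816×10³)/((2)(96485)) = +4.229 V.
Since Cl₂/Cl⁻ is the cathode and Ca²⁺/Ca the anode, E°cell = E°(Cl₂/Cl⁻) − E°(Ca²⁺/Ca).
So E°(Cl₂/Cl⁻) = E°cell + E°(Ca²⁺/Ca) = +4.229 + (-2.87) = +1.36 V.

+1.36 V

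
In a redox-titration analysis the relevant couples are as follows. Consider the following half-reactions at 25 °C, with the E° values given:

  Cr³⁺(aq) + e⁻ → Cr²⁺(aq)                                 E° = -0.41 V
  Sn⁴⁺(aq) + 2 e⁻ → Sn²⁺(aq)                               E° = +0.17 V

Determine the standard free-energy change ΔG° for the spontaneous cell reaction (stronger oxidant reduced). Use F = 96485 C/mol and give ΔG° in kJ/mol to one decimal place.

Sn⁴⁺/Sn²⁺ (E° = +0.17 V) is the cathode; Cr³⁺/Cr²⁺ (E° = -0.41 V) is the anode, so E°cell = +0.58 V.
Balancing electrons gives n = 2 (lcm of 2 and 1).
ΔG° = −nFE° = −(2)(96485)(+0.58) = -111,923 J = -111.9 kJ/mol.

-111.9 kJ/mol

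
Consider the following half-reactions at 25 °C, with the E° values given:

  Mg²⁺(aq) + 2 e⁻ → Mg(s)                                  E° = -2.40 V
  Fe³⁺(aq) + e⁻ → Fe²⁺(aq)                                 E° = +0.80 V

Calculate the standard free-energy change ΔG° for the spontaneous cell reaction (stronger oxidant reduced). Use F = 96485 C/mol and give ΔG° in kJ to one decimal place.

-617.5 kJ

Fe³⁺/Fe²⁺ (E° = +0.80 V) is the cathode; Mg²⁺/Mg (E° = -2.40 V) is the anode, so E°cell = +3.20 V.
Balancing electrons gives n = 2 (lcm of 1 and 2).
ΔG° = −nFE° = −(2)(96485)(+3.20) = -617,504 J = -617.5 kJ.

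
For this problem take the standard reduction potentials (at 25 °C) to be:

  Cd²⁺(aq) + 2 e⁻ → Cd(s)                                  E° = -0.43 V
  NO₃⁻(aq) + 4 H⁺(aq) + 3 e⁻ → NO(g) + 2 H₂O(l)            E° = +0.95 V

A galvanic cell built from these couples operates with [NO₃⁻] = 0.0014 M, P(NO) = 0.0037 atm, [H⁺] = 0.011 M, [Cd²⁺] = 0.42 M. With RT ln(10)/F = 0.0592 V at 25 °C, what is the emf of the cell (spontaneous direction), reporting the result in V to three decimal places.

NO₃⁻/NO is the cathode (higher E°), Cd²⁺/Cd the anode: E°cell = +0.95 − (-0.43) = +1.38 V, n = 6.
Overall: 2 NO₃⁻(aq) + 8 H⁺(aq) + 3 Cd(s) → 2 NO(g) + 4 H₂O(l) + 3 Cd²⁺(aq)
Q = P(NO)^2·[Cd²⁺]^3 / ([NO₃⁻]^2·[H⁺]^8); log Q = 15.383.
E = E° − (0.0592/n) log Q = +1.38 − (0.0592/6)(15.383) = +1.228 V.

+1.228 V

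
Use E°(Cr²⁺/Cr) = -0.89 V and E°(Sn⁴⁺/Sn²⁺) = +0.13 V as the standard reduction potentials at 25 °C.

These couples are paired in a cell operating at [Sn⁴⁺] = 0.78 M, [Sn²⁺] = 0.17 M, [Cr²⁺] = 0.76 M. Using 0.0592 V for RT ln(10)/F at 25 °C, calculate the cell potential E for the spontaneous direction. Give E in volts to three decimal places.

+1.043 V

Sn⁴⁺/Sn²⁺ is the cathode (higher E°), Cr²⁺/Cr the anode: E°cell = +0.13 − (-0.89) = +1.02 V, n = 2.
Overall: Sn⁴⁺(aq) + Cr(s) → Sn²⁺(aq) + Cr²⁺(aq)
Q = [Sn²⁺]·[Cr²⁺] / ([Sn⁴⁺]); log Q = -0.781.
E = E° − (0.0592/n) log Q = +1.02 − (0.0592/2)(-0.781) = +1.043 V.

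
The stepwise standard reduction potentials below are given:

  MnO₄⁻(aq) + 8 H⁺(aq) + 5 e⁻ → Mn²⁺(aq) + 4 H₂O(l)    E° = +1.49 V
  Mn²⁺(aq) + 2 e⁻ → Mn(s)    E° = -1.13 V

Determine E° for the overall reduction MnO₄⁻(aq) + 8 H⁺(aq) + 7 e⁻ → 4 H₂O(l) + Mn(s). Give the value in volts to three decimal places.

Standard free energies of sequential steps add: ΔG°₃ = ΔG°₁ + ΔG°₂, so n₃E°₃ = n₁E°₁ + n₂E°₂.
E°₃ = (5×+1.49 + 2×-1.13) / 7 = (+5.190) / 7 = +0.741 V.

+0.741 V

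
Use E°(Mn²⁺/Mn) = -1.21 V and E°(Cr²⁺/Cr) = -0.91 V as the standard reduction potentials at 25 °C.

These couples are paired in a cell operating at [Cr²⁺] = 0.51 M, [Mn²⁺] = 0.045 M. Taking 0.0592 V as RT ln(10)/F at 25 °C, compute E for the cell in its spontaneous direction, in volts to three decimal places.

+0.331 V

Cr²⁺/Cr is the cathode (higher E°), Mn²⁺/Mn the anode: E°cell = -0.91 − (-1.21) = +0.30 V, n = 2.
Overall: Cr²⁺(aq) + Mn(s) → Cr(s) + Mn²⁺(aq)
Q = [Mn²⁺] / ([Cr²⁺]); log Q = -1.054.
E = E° − (0.0592/n) log Q = +0.30 − (0.0592/2)(-1.054) = +0.331 V.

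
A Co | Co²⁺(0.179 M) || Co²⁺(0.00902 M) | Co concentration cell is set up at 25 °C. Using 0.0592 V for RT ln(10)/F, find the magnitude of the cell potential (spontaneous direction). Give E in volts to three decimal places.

+0.038 V

For a concentration cell E°cell = 0. The 0.179 M side is the cathode (reduction is favoured where [Co²⁺] is higher).
With n = 2, E = −(0.0592/2) log([Co²⁺]ₐₙ/[Co²⁺]꜀ₐₜ) = −(0.0592/2) log(0.00902/0.179) = −(0.0592/2)(-1.298) = +0.038 V.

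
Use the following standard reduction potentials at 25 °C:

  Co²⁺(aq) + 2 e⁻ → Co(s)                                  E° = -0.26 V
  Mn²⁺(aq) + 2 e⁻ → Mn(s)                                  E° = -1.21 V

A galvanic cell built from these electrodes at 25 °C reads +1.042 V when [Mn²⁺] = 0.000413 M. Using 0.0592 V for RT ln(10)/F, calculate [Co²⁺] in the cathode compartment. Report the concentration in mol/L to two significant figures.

0.53 M

Co²⁺/Co is the cathode, Mn²⁺/Mn the anode: E°cell = +0.95 V, n = 2.
Overall reaction: Co²⁺(aq) + Mn(s) → Co(s) + Mn²⁺(aq); Q = [Mn²⁺]^1/[Co²⁺]^1.
From E = E° − (0.0592/n) log Q: log Q = (E° − E)·n/0.0592 = (+0.95 − (+1.042))·2/0.0592 = -3.1081.
So 1·log[Co²⁺] = 1·log(0.000413) − log Q = -3.3840 − (-3.1081) = -0.2759; [Co²⁺] = 10^(-0.2759) ≈ 0.53 M.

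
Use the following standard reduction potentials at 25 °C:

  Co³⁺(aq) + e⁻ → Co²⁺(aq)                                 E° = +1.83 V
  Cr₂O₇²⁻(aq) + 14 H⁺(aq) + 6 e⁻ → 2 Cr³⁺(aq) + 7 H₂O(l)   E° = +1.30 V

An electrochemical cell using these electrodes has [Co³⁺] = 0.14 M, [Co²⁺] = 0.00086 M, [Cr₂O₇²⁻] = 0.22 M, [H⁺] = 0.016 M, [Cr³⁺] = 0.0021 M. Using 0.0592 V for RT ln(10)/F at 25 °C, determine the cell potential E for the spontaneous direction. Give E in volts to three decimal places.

Co³⁺/Co²⁺ is the cathode (higher E°), Cr₂O₇²⁻/Cr³⁺ the anode: E°cell = +1.83 − (+1.30) = +0.53 V, n = 6.
Overall: 6 Co³⁺(aq) + 2 Cr³⁺(aq) + 7 H₂O(l) → 6 Co²⁺(aq) + Cr₂O₇²⁻(aq) + 14 H⁺(aq)
Q = [Co²⁺]^6·[Cr₂O₇²⁻]·[H⁺]^14 / ([Co³⁺]^6·[Cr³⁺]^2); log Q = -33.714.
E = E° − (0.0592/n) log Q = +0.53 − (0.0592/6)(-33.714) = +0.863 V.

+0.863 V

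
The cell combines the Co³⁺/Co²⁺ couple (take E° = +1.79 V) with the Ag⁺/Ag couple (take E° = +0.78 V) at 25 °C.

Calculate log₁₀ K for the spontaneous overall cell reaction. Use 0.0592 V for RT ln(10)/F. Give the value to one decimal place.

17.1

Cathode: Co³⁺/Co²⁺; anode: Ag⁺/Ag. E°cell = +1.01 V, n = 1.
log K = nE°cell / 0.0592 = (1)(+1.01) / 0.0592 = 17.1.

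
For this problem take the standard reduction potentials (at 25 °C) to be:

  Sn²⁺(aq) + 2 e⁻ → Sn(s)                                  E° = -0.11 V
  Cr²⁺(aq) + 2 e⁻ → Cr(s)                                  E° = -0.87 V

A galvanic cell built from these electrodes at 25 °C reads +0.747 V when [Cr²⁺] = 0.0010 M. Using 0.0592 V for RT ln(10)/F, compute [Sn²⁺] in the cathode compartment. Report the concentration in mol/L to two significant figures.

Sn²⁺/Sn is the cathode, Cr²⁺/Cr the anode: E°cell = +0.76 V, n = 2.
Overall reaction: Sn²⁺(aq) + Cr(s) → Sn(s) + Cr²⁺(aq); Q = [Cr²⁺]^1/[Sn²⁺]^1.
From E = E° − (0.0592/n) log Q: log Q = (E° − E)·n/0.0592 = (+0.76 − (+0.747))·2/0.0592 = 0.4392.
So 1·log[Sn²⁺] = 1·log(0.001) − log Q = -3.0000 − (0.4392) = -3.4392; [Sn²⁺] = 10^(-3.4392) ≈ 0.00036 M.

0.00036 M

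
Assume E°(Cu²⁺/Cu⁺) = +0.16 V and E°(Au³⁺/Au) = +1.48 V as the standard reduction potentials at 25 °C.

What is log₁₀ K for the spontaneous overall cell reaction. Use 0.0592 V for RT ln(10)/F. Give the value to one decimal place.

66.9

Cathode: Au³⁺/Au; anode: Cu²⁺/Cu⁺. E°cell = +1.32 V, n = 3.
log K = nE°cell / 0.0592 = (3)(+1.32) / 0.0592 = 66.9.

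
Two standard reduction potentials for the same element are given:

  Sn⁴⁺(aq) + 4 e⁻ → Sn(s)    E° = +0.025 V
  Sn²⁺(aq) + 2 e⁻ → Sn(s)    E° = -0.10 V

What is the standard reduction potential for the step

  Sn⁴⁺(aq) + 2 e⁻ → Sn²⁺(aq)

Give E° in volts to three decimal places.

+0.150 V

Sequential free energies add, so n₃E°₃ = n₁E°₁ + n₂E°₂.
With n₃ = 4, and the known step contributing 2×(-0.10) V, the unknown satisfies 2·E° = 4×(+0.025) − 2×(-0.10) = +0.300.
E° = +0.300 / 2 = +0.150 V.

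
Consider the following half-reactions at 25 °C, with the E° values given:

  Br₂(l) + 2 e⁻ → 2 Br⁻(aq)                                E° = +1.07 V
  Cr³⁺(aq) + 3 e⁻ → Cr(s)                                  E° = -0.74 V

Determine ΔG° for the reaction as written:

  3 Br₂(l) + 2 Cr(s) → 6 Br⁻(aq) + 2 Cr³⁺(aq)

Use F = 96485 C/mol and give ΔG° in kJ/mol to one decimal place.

As written, Br₂/Br⁻ is reduced (cathode) and Cr³⁺/Cr is oxidised (anode), so E°cell = (+1.07) − (-0.74) = +1.81 V.
Balancing electrons gives n = 6.
ΔG° = −nFE° = −(6)(96485)(+1.81) = -1,047,827 J = -1047.8 kJ/mol.

-1047.8 kJ/mol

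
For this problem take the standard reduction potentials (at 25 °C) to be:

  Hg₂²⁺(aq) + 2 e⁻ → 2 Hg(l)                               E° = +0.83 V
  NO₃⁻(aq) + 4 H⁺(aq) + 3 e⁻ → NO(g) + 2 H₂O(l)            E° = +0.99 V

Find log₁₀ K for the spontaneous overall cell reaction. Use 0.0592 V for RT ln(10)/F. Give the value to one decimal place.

16.2

Cathode: NO₃⁻/NO; anode: Hg₂²⁺/Hg. E°cell = +0.16 V, n = 6.
log K = nE°cell / 0.0592 = (6)(+0.16) / 0.0592 = 16.2.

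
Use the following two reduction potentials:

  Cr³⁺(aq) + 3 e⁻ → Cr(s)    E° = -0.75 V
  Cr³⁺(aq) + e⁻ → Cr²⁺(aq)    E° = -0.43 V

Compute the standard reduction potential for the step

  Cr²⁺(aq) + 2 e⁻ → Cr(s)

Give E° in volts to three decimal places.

Sequential free energies add, so n₃E°₃ = n₁E°₁ + n₂E°₂.
With n₃ = 3, and the known step contributing 1×(-0.43) V, the unknown satisfies 2·E° = 3×(-0.75) − 1×(-0.43) = -1.820.
E° = -1.820 / 2 = -0.910 V.

-0.910 V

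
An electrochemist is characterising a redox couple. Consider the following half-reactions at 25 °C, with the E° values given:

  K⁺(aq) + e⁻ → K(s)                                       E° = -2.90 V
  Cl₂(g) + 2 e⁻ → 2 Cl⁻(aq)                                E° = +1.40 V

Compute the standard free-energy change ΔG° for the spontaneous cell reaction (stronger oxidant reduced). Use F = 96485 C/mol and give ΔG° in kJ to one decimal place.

Cl₂/Cl⁻ (E° = +1.40 V) is the cathode; K⁺/K (E° = -2.90 V) is the anode, so E°cell = +4.30 V.
Balancing electrons gives n = 2 (lcm of 2 and 1).
ΔG° = −nFE° = −(2)(96485)(+4.30) = -829,771 J = -829.8 kJ.

-829.8 kJ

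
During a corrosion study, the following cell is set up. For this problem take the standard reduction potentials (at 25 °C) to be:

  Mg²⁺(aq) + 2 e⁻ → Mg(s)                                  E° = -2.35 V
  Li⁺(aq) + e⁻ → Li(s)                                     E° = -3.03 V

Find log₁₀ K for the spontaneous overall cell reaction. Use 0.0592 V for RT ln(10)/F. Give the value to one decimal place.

23.0

Cathode: Mg²⁺/Mg; anode: Li⁺/Li. E°cell = +0.68 V, n = 2.
log K = nE°cell / 0.0592 = (2)(+0.68) / 0.0592 = 23.0.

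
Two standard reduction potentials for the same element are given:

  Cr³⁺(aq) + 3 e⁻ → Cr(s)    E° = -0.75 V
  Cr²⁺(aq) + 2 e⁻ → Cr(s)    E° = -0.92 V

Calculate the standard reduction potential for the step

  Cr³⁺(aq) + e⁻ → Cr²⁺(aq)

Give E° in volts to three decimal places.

Sequential free energies add, so n₃E°₃ = n₁E°₁ + n₂E°₂.
With n₃ = 3, and the known step contributing 2×(-0.92) V, the unknown satisfies 1·E° = 3×(-0.75) − 2×(-0.92) = -0.410.
E° = -0.410 / 1 = -0.410 V.

-0.410 V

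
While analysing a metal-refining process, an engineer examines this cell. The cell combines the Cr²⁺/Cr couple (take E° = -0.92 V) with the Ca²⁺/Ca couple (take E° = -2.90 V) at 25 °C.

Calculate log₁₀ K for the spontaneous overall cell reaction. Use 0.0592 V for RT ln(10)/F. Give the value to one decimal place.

Cathode: Cr²⁺/Cr; anode: Ca²⁺/Ca. E°cell = +1.98 V, n = 2.
log K = nE°cell / 0.0592 = (2)(+1.98) / 0.0592 = 66.9.

66.9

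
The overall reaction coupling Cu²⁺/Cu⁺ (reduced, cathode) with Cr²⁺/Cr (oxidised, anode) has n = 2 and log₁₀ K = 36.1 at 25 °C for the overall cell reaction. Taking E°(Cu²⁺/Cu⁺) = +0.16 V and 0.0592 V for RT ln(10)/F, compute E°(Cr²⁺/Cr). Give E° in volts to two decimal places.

-0.91 V

E°cell = (0.0592/n)·log K = (0.0592/2)(36.1) = +1.069 V.
Since Cu²⁺/Cu⁺ is the cathode and Cr²⁺/Cr the anode, E°cell = E°(Cu²⁺/Cu⁺) − E°(Cr²⁺/Cr).
So E°(Cr²⁺/Cr) = E°(Cu²⁺/Cu⁺) − E°cell = (+0.16) − (+1.069) = -0.91 V.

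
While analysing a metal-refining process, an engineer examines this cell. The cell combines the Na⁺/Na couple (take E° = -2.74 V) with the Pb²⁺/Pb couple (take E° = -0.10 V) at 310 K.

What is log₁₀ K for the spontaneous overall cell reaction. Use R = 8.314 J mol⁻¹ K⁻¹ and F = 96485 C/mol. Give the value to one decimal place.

Cathode: Pb²⁺/Pb; anode: Na⁺/Na. E°cell = (-0.10) − (-2.74) = +2.64 V, with n = 2.
ΔG° = −nFE° = −RT ln K, so ln K = nFE°/(RT) = (2)(96485)(+2.64) / ((8.314)(310)) = 197.661.
log₁₀ K = 197.661 / ln 10 = 85.8.

85.8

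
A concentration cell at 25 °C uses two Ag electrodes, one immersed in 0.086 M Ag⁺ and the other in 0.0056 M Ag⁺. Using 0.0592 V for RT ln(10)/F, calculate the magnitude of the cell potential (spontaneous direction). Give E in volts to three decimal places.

+0.070 V

For a concentration cell E°cell = 0. The 0.086 M side is the cathode (reduction is favoured where [Ag⁺] is higher).
With n = 1, E = −(0.0592/1) log([Ag⁺]ₐₙ/[Ag⁺]꜀ₐₜ) = −(0.0592/1) log(0.0056/0.086) = −(0.0592/1)(-1.186) = +0.070 V.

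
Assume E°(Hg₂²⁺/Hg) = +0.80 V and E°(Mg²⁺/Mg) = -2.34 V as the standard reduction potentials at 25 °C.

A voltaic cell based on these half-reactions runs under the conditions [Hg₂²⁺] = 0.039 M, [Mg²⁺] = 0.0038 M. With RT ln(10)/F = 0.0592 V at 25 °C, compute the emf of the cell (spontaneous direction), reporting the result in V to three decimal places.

+3.170 V

Hg₂²⁺/Hg is the cathode (higher E°), Mg²⁺/Mg the anode: E°cell = +0.80 − (-2.34) = +3.14 V, n = 2.
Overall: Hg₂²⁺(aq) + Mg(s) → 2 Hg(l) + Mg²⁺(aq)
Q = [Mg²⁺] / ([Hg₂²⁺]); log Q = -1.011.
E = E° − (0.0592/n) log Q = +3.14 − (0.0592/2)(-1.011) = +3.170 V.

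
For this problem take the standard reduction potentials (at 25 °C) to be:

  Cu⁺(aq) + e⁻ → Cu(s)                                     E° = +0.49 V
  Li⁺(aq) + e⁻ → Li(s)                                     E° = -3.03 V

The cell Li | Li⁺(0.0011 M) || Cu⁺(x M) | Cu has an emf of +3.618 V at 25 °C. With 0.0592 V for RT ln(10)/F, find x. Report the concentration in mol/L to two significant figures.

Cu⁺/Cu is the cathode, Li⁺/Li the anode: E°cell = +3.52 V, n = 1.
Overall reaction: Cu⁺(aq) + Li(s) → Cu(s) + Li⁺(aq); Q = [Li⁺]^1/[Cu⁺]^1.
From E = E° − (0.0592/n) log Q: log Q = (E° − E)·n/0.0592 = (+3.52 − (+3.618))·1/0.0592 = -1.6554.
So 1·log[Cu⁺] = 1·log(0.0011) − log Q = -2.9586 − (-1.6554) = -1.3032; [Cu⁺] = 10^(-1.3032) ≈ 0.050 M.

0.050 M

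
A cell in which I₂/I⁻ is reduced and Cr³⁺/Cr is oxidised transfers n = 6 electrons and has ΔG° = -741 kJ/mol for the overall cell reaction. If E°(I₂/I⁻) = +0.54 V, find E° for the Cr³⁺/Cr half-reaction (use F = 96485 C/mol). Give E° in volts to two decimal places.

-0.74 V

E°cell = −ΔG°/(nF) = −(-741×10³)/((6)(96485)) = +1.280 V.
Since I₂/I⁻ is the cathode and Cr³⁺/Cr the anode, E°cell = E°(I₂/I⁻) − E°(Cr³⁺/Cr).
So E°(Cr³⁺/Cr) = E°(I₂/I⁻) − E°cell = (+0.54) − (+1.280) = -0.74 V.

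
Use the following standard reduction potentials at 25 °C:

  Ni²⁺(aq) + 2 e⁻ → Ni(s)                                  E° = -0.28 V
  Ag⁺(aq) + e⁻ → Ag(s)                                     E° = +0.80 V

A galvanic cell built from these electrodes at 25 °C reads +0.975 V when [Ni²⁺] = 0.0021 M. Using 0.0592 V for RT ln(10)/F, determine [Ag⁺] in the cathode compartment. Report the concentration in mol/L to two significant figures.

0.00077 M

Ag⁺/Ag is the cathode, Ni²⁺/Ni the anode: E°cell = +1.08 V, n = 2.
Overall reaction: 2 Ag⁺(aq) + Ni(s) → 2 Ag(s) + Ni²⁺(aq); Q = [Ni²⁺]^1/[Ag⁺]^2.
From E = E° − (0.0592/n) log Q: log Q = (E° − E)·n/0.0592 = (+1.08 − (+0.975))·2/0.0592 = 3.5473.
So 2·log[Ag⁺] = 1·log(0.0021) − log Q = -2.6778 − (3.5473) = -6.2251; log[Ag⁺] = -6.2251 / 2 = -3.1126; [Ag⁺] = 10^(-3.1126) ≈ 0.00077 M.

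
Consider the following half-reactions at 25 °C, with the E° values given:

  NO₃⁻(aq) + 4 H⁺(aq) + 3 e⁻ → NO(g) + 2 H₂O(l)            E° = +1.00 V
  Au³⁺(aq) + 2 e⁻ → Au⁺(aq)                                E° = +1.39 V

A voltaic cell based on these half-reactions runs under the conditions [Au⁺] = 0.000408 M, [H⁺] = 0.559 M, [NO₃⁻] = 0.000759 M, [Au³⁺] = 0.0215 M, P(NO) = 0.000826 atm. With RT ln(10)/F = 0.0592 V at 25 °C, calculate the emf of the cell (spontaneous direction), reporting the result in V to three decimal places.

Au³⁺/Au⁺ is the cathode (higher E°), NO₃⁻/NO the anode: E°cell = +1.39 − (+1.00) = +0.39 V, n = 6.
Overall: 3 Au³⁺(aq) + 2 NO(g) + 4 H₂O(l) → 3 Au⁺(aq) + 2 NO₃⁻(aq) + 8 H⁺(aq)
Q = [Au⁺]^3·[NO₃⁻]^2·[H⁺]^8 / ([Au³⁺]^3·P(NO)^2); log Q = -7.260.
E = E° − (0.0592/n) log Q = +0.39 − (0.0592/6)(-7.260) = +0.462 V.

+0.462 V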